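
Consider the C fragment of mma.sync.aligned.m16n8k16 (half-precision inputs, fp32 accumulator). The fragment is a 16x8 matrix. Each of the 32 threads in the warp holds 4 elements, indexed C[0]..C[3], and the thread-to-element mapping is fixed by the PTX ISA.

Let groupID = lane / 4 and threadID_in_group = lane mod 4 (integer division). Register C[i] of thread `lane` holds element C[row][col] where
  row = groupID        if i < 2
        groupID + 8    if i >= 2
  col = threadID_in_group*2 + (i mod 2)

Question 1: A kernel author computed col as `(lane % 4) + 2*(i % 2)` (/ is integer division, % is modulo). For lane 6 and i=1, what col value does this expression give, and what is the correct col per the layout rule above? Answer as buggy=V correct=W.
buggy=4 correct=5

`(lane % 4) + 2*(i % 2)`[6,1]⇒4
L=6⇒gr=6>>2=1, th=6&3=2
[1]⇒row 1+0=1  col 2·2+1=5
col: 4 vs 5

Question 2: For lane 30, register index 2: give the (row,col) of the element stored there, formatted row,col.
L=30->g=30>>2=7, t=30&3=2
[2]->row 7+8=15  col 2·2+0=4

15,4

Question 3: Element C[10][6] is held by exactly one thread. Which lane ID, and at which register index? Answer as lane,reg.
r=10→G=2,rhi=1  c=6→T=3,p=0
L=2*4+3=11  i=1*2+0=2

11,2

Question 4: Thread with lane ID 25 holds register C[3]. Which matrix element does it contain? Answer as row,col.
25: gr=6,th=1
[3] (6+8,1*2+1) = (14,3)

14,3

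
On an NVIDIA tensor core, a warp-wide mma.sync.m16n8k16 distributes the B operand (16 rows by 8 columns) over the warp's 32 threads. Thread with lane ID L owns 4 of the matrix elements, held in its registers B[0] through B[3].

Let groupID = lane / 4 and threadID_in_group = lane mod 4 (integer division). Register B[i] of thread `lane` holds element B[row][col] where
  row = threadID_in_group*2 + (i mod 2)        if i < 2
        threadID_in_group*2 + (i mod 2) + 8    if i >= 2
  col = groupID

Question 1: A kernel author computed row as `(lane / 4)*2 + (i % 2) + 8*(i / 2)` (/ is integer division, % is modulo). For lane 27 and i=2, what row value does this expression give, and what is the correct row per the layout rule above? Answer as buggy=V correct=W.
buggy=20 correct=14

`(lane / 4)*2 + (i % 2) + 8*(i / 2)`[27,2]=>20
lane 27: grp=6 (27/4), tig=3 (27%4)
i=2: r=3*2+0+8=14, c=grp=6
row: 20 vs 14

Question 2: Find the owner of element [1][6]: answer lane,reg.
24,1

c: 6->gid=6  r: 1->r8=0,tid=0,i&1=1
L=6*4+0=24  i=0*2+1=1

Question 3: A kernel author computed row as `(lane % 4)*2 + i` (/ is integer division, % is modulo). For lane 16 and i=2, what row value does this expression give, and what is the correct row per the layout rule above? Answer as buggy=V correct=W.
buggy=2 correct=8

`(lane % 4)*2 + i`[16,2]⇒2
lane 16: gr=4 (16/4), th=0 (16%4)
i=2: r=0*2+0+8=8, c=gr=4
row: 2 vs 8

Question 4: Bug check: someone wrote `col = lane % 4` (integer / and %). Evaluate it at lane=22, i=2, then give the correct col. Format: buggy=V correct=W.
buggy=2 correct=5

`lane % 4`[22,2]->2
L=22->g=22>>2=5, t=22&3=2
[2]->row 2·2+0+8=12  col g=5
col: 2 vs 5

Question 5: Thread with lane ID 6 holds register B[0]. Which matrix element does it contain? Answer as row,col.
lane 6: g=1 (6/4), t=2 (6%4)
i=0: r=2*2+0+0=4, c=g=1

4,1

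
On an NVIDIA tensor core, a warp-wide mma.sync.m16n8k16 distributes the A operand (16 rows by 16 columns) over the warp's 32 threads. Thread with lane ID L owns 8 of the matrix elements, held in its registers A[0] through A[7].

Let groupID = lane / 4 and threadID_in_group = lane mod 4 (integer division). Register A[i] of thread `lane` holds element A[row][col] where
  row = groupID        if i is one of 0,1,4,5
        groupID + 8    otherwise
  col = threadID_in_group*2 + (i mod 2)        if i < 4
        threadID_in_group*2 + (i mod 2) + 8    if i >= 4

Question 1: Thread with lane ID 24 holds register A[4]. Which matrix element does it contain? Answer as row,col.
6,8

lane 24->24/4=6, 24 mod 4=0
i=4  r:6+0->6  c:2·0+0+8->8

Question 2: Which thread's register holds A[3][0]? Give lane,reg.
r: 3->gid=3,r8=0  c: 0->c8=0,tid=0,i&1=0
L=3*4+0=12  i=0*4+0*2+0=0

12,0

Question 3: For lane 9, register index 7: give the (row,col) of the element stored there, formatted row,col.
10,11

9: grp=2,tig=1
[7] (2+8,1*2+1+8) = (10,11)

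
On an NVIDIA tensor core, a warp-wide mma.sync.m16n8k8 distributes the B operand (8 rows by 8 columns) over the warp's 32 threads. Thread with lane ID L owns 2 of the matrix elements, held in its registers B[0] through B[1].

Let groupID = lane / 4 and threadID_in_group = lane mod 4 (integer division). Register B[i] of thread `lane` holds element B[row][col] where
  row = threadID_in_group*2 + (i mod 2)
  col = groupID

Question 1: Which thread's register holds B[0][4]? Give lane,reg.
c=4->g=4  r=0->t=0,b0=0
L=4*4+0=16  i=0=0

16,0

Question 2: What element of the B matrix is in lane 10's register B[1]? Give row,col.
5,2

lane 10->10/4=2, 10 mod 4=2
i=1  r:2·2+1->5  c:2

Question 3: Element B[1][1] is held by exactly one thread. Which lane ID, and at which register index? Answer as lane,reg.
c=1⇒gr=1  r=1⇒th=0,odd=1
L=1*4+0=4  i=1=1

4,1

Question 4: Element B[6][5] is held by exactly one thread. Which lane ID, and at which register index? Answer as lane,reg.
23,0

c: 5->gid=5  r: 6->tid=3,i&1=0
L=5*4+3=23  i=0=0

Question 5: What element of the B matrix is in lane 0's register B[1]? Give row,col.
1,0

lane 0->0/4=0, 0 mod 4=0
i=1  r:2·0+1->1  c:0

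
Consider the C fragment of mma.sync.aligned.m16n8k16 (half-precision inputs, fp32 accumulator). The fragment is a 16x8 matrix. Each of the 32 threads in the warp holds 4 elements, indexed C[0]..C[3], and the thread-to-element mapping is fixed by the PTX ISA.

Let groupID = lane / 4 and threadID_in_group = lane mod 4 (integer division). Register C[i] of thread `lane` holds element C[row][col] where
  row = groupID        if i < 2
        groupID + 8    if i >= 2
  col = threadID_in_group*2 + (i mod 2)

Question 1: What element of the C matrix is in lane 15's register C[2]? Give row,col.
lane 15: gid=3 (15/4), tid=3 (15%4)
i=2: r=3+8=11, c=3*2+0=6

11,6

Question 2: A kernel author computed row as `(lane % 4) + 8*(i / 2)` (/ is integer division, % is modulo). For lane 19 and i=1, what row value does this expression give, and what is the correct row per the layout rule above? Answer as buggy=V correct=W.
`(lane % 4) + 8*(i / 2)`[19,1]⇒3
lane 19: gr=4 (19/4), th=3 (19%4)
i=1: r=4+0=4, c=3*2+1=7
row: 3 vs 4

buggy=3 correct=4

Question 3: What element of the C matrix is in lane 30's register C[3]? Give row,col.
15,5

lane 30: G=7 (30/4), T=2 (30%4)
i=3: r=7+8=15, c=2*2+1=5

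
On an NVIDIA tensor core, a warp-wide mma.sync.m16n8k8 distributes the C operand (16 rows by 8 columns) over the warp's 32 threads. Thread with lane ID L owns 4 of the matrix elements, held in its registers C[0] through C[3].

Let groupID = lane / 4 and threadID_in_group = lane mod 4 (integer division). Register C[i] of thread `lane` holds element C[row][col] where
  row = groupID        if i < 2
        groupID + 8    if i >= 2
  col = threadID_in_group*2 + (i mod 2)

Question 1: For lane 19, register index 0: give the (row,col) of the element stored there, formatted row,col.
4,6

lane 19⇒19/4=4, 19 mod 4=3
i=0  r:4+0⇒4  c:2·3+0⇒6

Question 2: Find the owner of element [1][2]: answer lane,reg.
5,0

r=1->g=1,rb=0  c=2->t=1,b0=0
L=1*4+1=5  i=0*2+0=0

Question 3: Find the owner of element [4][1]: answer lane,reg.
r: 4->gid=4,r8=0  c: 1->tid=0,i&1=1
L=4*4+0=16  i=0*2+1=1

16,1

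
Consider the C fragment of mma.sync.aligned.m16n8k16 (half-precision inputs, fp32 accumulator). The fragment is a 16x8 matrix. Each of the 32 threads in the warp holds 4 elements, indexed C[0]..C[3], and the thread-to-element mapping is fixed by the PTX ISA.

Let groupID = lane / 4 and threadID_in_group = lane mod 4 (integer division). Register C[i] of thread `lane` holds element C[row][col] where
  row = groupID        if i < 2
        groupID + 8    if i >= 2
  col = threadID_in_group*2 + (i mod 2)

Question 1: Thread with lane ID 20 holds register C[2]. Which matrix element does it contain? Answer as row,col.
13,0

lane 20->20/4=5, 20 mod 4=0
i=2  r:5+8->13  c:2·0+0->0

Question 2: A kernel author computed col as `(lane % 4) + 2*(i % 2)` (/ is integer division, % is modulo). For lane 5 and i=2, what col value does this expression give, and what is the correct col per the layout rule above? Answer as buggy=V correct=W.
`(lane % 4) + 2*(i % 2)`[5,2]->1
lane 5->5/4=1, 5 mod 4=1
i=2  r:1+8->9  c:2·1+0->2
col: 1 vs 2

buggy=1 correct=2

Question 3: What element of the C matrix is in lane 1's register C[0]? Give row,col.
lane 1: grp=0 (1/4), tig=1 (1%4)
i=0: r=0+0=0, c=1*2+0=2

0,2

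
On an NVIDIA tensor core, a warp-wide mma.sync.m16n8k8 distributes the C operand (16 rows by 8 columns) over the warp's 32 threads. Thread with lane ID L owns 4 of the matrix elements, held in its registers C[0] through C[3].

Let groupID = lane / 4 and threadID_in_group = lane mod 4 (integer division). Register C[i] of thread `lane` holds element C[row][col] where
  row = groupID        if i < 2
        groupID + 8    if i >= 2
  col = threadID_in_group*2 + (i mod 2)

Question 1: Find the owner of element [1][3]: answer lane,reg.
5,1

r=1⇒gr=1,Rb=0  c=3⇒th=1,odd=1
L=1*4+1=5  i=0*2+1=1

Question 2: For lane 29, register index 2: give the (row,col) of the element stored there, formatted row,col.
15,2

L=29=>grp=29>>2=7, tig=29&3=1
[2]=>row 7+8=15  col 1·2+0=2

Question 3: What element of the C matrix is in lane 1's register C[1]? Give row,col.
lane 1⇒1/4=0, 1 mod 4=1
i=1  r:0+0⇒0  c:2·1+1⇒3

0,3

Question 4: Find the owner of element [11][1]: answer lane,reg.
r=11->g=3,rb=1  c=1->t=0,b0=1
L=3*4+0=12  i=1*2+1=3

12,3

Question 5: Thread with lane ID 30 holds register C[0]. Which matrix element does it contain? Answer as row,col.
7,4

lane 30: gr=7 (30/4), th=2 (30%4)
i=0: r=7+0=7, c=2*2+0=4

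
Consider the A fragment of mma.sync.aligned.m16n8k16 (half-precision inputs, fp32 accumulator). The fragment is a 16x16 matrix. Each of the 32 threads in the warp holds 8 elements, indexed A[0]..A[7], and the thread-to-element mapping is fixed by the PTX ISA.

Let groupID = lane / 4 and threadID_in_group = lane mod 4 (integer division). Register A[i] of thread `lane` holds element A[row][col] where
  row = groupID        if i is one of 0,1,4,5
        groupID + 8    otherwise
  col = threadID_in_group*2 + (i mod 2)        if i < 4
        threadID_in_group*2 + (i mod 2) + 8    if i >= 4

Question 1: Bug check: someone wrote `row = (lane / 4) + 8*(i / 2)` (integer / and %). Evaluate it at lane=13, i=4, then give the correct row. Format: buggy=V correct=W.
buggy=19 correct=3

`(lane / 4) + 8*(i / 2)`[13,4]->19
L=13->g=13>>2=3, t=13&3=1
[4]->row 3+0=3  col 1·2+0+8=10
row: 19 vs 3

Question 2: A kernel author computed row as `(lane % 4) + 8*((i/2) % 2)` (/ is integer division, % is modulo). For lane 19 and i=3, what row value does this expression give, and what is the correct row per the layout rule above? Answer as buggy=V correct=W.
`(lane % 4) + 8*((i/2) % 2)`[19,3]=>11
lane 19: grp=4 (19/4), tig=3 (19%4)
i=3: r=4+8=12, c=3*2+1+0=7
row: 11 vs 12

buggy=11 correct=12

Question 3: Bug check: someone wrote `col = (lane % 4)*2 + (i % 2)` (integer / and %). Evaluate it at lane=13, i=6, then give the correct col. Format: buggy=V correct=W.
buggy=2 correct=10

`(lane % 4)*2 + (i % 2)`[13,6]->2
lane 13: gid=3 (13/4), tid=1 (13%4)
i=6: r=3+8=11, c=1*2+0+8=10
col: 2 vs 10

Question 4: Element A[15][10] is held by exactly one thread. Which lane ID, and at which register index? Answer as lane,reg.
r=15⇒gr=7,Rb=1  c=10⇒Cb=1,th=1,odd=0
L=7*4+1=29  i=1*4+1*2+0=6

29,6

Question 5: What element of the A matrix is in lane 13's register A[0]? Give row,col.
L=13->g=13>>2=3, t=13&3=1
[0]->row 3+0=3  col 1·2+0+0=2

3,2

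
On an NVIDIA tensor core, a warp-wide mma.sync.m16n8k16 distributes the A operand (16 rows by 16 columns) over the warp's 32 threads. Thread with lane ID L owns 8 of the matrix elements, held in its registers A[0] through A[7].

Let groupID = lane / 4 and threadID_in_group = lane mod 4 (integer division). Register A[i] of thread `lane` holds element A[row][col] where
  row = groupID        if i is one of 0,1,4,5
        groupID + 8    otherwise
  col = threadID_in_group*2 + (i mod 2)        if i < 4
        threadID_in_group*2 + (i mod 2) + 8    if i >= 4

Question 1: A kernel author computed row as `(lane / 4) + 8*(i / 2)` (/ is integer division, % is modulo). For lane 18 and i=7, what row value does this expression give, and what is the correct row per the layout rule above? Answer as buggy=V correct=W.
`(lane / 4) + 8*(i / 2)`[18,7]->28
lane 18->18/4=4, 18 mod 4=2
i=7  r:4+8->12  c:2·2+1+8->13
row: 28 vs 12

buggy=28 correct=12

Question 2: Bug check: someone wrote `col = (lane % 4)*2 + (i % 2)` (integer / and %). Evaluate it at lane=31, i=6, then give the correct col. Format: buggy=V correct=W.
`(lane % 4)*2 + (i % 2)`[31,6]→6
lane 31: G=7 (31/4), T=3 (31%4)
i=6: r=7+8=15, c=3*2+0+8=14
col: 6 vs 14

buggy=6 correct=14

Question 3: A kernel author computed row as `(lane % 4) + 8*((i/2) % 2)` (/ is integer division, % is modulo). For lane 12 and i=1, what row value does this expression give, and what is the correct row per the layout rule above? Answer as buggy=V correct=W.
`(lane % 4) + 8*((i/2) % 2)`[12,1]⇒0
L=12⇒gr=12>>2=3, th=12&3=0
[1]⇒row 3+0=3  col 0·2+1+0=1
row: 0 vs 3

buggy=0 correct=3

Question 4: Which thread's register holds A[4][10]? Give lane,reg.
17,4

r=4->g=4,rb=0  c=10->cb=1,t=1,b0=0
L=4*4+1=17  i=1*4+0*2+0=4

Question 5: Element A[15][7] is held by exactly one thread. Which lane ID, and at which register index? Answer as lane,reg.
31,3

r=15→G=7,rhi=1  c=7→chi=0,T=3,p=1
L=7*4+3=31  i=0*4+1*2+1=3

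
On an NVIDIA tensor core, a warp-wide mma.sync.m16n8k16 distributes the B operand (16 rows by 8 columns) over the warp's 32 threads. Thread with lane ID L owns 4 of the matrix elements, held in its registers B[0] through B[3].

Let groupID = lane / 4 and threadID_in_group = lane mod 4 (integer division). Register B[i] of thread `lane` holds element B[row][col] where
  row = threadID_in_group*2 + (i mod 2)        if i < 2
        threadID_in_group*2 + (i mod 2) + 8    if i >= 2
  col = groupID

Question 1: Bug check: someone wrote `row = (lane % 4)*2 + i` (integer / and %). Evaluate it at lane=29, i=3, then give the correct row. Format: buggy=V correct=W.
buggy=5 correct=11

`(lane % 4)*2 + i`[29,3]=>5
lane 29: grp=7 (29/4), tig=1 (29%4)
i=3: r=1*2+1+8=11, c=grp=7
row: 5 vs 11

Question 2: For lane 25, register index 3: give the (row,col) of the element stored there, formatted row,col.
lane 25->25/4=6, 25 mod 4=1
i=3  r:2·1+1+8->11  c:6

11,6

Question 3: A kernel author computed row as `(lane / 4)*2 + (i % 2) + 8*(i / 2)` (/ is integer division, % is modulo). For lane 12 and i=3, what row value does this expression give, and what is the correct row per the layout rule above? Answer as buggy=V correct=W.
`(lane / 4)*2 + (i % 2) + 8*(i / 2)`[12,3]->15
lane 12->12/4=3, 12 mod 4=0
i=3  r:2·0+1+8->9  c:3
row: 15 vs 9

buggy=15 correct=9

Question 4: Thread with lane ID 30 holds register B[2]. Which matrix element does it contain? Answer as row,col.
lane 30⇒30/4=7, 30 mod 4=2
i=2  r:2·2+0+8⇒12  c:7

12,7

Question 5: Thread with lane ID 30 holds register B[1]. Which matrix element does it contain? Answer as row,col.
L=30=>grp=30>>2=7, tig=30&3=2
[1]=>row 2·2+1+0=5  col grp=7

5,7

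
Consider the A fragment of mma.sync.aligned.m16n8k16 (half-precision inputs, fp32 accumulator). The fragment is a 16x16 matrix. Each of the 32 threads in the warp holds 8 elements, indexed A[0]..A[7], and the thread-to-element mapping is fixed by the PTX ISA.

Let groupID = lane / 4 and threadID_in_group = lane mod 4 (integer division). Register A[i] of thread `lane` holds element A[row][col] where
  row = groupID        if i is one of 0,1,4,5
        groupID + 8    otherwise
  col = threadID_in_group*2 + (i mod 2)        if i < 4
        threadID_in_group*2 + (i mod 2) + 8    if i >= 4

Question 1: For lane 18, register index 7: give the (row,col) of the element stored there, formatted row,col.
lane 18->18/4=4, 18 mod 4=2
i=7  r:4+8->12  c:2·2+1+8->13

12,13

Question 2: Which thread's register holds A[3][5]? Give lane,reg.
14,1

r: 3->gid=3,r8=0  c: 5->c8=0,tid=2,i&1=1
L=3*4+2=14  i=0*4+0*2+1=1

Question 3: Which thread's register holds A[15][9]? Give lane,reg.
28,7

r=15→G=7,rhi=1  c=9→chi=1,T=0,p=1
L=7*4+0=28  i=1*4+1*2+1=7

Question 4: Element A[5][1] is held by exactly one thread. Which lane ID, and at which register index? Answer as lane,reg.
20,1

r=5→G=5,rhi=0  c=1→chi=0,T=0,p=1
L=5*4+0=20  i=0*4+0*2+1=1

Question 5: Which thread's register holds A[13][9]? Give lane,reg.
20,7

r:13=>grp=5,rB=1  c:9=>cB=1,tig=0,lo=1
L=5*4+0=20  i=1*4+1*2+1=7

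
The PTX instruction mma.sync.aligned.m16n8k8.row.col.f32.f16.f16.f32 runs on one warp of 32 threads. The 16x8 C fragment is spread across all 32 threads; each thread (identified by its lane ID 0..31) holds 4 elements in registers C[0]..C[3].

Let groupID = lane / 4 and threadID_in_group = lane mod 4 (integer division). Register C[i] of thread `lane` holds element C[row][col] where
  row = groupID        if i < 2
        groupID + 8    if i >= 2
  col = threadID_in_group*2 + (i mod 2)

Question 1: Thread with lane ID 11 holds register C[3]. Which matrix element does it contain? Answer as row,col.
L=11->g=11>>2=2, t=11&3=3
[3]->row 2+8=10  col 3·2+1=7

10,7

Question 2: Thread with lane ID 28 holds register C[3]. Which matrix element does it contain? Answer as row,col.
15,1

lane 28→28/4=7, 28 mod 4=0
i=3  r:7+8→15  c:2·0+1→1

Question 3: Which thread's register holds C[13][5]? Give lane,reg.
r=13⇒gr=5,Rb=1  c=5⇒th=2,odd=1
L=5*4+2=22  i=1*2+1=3

22,3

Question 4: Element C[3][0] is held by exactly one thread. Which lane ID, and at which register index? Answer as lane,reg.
r: 3->gid=3,r8=0  c: 0->tid=0,i&1=0
L=3*4+0=12  i=0*2+0=0

12,0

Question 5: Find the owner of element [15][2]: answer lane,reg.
29,2

r: 15->gid=7,r8=1  c: 2->tid=1,i&1=0
L=7*4+1=29  i=1*2+0=2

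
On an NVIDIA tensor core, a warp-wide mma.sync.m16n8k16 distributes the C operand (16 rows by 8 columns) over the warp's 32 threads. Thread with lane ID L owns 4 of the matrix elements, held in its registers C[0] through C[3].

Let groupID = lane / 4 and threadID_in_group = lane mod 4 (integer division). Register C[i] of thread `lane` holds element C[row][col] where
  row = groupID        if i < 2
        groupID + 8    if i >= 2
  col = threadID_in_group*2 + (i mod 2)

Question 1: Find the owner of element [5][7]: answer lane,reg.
r:5=>grp=5,rB=0  c:7=>tig=3,lo=1
L=5*4+3=23  i=0*2+1=1

23,1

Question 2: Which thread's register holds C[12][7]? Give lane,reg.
r=12⇒gr=4,Rb=1  c=7⇒th=3,odd=1
L=4*4+3=19  i=1*2+1=3

19,3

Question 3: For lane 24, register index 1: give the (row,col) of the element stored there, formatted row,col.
6,1

24: G=6,T=0
[1] (6+0,0*2+1) = (6,1)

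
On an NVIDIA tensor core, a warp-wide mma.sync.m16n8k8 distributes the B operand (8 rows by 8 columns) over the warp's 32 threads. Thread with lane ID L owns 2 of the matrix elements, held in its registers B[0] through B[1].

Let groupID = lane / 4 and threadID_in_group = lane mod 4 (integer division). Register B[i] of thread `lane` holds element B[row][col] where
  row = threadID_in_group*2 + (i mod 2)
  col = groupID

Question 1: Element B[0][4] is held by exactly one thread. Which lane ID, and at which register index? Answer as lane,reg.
16,0

c:4=>grp=4  r:0=>tig=0,lo=0
L=4*4+0=16  i=0=0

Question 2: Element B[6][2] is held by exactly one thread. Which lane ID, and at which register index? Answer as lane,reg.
11,0

c=2⇒gr=2  r=6⇒th=3,odd=0
L=2*4+3=11  i=0=0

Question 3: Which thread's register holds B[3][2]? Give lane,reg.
9,1

c: 2->gid=2  r: 3->tid=1,i&1=1
L=2*4+1=9  i=1=1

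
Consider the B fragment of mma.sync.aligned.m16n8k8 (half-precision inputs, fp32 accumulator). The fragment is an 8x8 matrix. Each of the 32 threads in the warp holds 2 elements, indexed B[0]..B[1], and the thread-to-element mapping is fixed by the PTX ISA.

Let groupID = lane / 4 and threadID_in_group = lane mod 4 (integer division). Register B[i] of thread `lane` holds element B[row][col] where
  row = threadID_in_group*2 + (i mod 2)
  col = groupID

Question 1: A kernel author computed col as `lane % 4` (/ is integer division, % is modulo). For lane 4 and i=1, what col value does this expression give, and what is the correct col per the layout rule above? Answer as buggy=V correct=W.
`lane % 4`[4,1]->0
lane 4: gid=1 (4/4), tid=0 (4%4)
i=1: r=0*2+1=1, c=gid=1
col: 0 vs 1

buggy=0 correct=1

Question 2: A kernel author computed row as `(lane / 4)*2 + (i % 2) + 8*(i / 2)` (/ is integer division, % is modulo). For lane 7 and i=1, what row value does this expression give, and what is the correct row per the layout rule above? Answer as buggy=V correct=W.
buggy=3 correct=7

`(lane / 4)*2 + (i % 2) + 8*(i / 2)`[7,1]→3
lane 7→7/4=1, 7 mod 4=3
i=1  r:2·3+1→7  c:1
row: 3 vs 7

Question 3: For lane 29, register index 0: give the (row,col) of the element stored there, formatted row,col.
2,7

lane 29: grp=7 (29/4), tig=1 (29%4)
i=0: r=1*2+0=2, c=grp=7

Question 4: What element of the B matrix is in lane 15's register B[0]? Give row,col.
15: grp=3,tig=3
[0] (3*2+0,3) = (6,3)

6,3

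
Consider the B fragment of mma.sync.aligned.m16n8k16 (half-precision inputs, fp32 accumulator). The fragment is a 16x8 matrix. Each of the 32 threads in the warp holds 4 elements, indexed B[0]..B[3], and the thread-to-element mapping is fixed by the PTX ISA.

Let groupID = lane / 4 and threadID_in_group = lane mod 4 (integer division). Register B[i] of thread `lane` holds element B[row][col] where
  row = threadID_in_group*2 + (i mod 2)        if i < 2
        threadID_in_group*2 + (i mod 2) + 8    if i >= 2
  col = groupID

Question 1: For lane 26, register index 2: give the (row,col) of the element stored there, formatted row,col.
12,6

L=26→G=26>>2=6, T=26&3=2
[2]→row 2·2+0+8=12  col G=6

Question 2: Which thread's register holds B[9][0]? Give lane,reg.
0,3

c=0→G=0  r=9→rhi=1,T=0,p=1
L=0*4+0=0  i=1*2+1=3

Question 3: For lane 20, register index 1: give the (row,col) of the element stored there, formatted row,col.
1,5

lane 20: gr=5 (20/4), th=0 (20%4)
i=1: r=0*2+1+0=1, c=gr=5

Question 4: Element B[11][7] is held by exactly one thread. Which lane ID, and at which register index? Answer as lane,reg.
29,3

c: 7->gid=7  r: 11->r8=1,tid=1,i&1=1
L=7*4+1=29  i=1*2+1=3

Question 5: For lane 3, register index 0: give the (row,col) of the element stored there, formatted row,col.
6,0

3: grp=0,tig=3
[0] (3*2+0+0,0) = (6,0)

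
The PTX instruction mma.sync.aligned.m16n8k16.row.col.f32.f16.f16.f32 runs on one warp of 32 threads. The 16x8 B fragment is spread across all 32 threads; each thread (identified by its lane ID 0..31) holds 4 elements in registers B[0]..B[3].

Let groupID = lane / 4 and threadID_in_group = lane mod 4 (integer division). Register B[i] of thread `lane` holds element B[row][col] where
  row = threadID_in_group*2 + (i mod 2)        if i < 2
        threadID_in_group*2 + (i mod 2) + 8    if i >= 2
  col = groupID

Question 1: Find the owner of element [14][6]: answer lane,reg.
27,2

c=6->g=6  r=14->rb=1,t=3,b0=0
L=6*4+3=27  i=1*2+0=2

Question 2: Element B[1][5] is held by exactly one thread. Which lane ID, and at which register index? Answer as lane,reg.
c=5→G=5  r=1→rhi=0,T=0,p=1
L=5*4+0=20  i=0*2+1=1

20,1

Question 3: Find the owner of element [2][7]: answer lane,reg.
c=7→G=7  r=2→rhi=0,T=1,p=0
L=7*4+1=29  i=0*2+0=0

29,0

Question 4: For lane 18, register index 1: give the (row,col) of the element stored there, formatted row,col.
lane 18: gid=4 (18/4), tid=2 (18%4)
i=1: r=2*2+1+0=5, c=gid=4

5,4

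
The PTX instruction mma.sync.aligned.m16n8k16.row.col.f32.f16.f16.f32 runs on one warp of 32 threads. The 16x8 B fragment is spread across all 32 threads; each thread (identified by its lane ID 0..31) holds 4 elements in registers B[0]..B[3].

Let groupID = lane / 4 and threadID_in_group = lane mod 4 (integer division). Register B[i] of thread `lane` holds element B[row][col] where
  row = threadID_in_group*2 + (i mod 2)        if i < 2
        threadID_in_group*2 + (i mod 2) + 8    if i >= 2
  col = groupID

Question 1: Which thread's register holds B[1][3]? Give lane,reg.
12,1

c:3=>grp=3  r:1=>rB=0,tig=0,lo=1
L=3*4+0=12  i=0*2+1=1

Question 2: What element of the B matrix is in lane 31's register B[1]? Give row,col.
lane 31: gid=7 (31/4), tid=3 (31%4)
i=1: r=3*2+1+0=7, c=gid=7

7,7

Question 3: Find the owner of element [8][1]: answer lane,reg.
c=1->g=1  r=8->rb=1,t=0,b0=0
L=1*4+0=4  i=1*2+0=2

4,2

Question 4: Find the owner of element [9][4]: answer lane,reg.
16,3

c=4⇒gr=4  r=9⇒Rb=1,th=0,odd=1
L=4*4+0=16  i=1*2+1=3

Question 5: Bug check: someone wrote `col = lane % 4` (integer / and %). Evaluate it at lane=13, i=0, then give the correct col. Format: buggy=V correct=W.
`lane % 4`[13,0]->1
13: gid=3,tid=1
[0] (1*2+0+0,3) = (2,3)
col: 1 vs 3

buggy=1 correct=3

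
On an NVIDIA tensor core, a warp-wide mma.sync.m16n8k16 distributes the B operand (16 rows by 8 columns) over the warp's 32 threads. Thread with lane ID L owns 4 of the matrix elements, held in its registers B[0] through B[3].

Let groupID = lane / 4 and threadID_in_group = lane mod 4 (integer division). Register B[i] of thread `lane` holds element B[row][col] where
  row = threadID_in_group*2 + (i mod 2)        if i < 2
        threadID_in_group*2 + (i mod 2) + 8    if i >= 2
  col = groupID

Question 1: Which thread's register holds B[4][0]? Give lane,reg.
2,0

c: 0->gid=0  r: 4->r8=0,tid=2,i&1=0
L=0*4+2=2  i=0*2+0=0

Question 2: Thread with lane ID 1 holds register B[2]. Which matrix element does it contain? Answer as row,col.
10,0

L=1⇒gr=1>>2=0, th=1&3=1
[2]⇒row 1·2+0+8=10  col gr=0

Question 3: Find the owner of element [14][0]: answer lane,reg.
3,2

c: 0->gid=0  r: 14->r8=1,tid=3,i&1=0
L=0*4+3=3  i=1*2+0=2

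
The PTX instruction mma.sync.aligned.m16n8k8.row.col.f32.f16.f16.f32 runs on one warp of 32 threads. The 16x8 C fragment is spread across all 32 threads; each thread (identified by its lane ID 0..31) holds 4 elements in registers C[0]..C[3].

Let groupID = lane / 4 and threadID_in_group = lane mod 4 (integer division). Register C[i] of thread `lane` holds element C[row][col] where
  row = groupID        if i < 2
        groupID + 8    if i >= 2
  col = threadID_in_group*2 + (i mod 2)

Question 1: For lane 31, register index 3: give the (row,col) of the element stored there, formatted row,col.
lane 31->31/4=7, 31 mod 4=3
i=3  r:7+8->15  c:2·3+1->7

15,7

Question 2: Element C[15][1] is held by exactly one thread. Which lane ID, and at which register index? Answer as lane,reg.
28,3

r=15→G=7,rhi=1  c=1→T=0,p=1
L=7*4+0=28  i=1*2+1=3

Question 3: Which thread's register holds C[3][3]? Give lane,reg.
r=3→G=3,rhi=0  c=3→T=1,p=1
L=3*4+1=13  i=0*2+1=1

13,1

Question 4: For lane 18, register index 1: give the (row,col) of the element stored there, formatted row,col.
4,5

18: G=4,T=2
[1] (4+0,2*2+1) = (4,5)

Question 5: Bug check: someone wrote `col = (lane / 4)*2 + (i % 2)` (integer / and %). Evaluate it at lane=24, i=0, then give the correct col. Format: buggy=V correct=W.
`(lane / 4)*2 + (i % 2)`[24,0]→12
lane 24: G=6 (24/4), T=0 (24%4)
i=0: r=6+0=6, c=0*2+0=0
col: 12 vs 0

buggy=12 correct=0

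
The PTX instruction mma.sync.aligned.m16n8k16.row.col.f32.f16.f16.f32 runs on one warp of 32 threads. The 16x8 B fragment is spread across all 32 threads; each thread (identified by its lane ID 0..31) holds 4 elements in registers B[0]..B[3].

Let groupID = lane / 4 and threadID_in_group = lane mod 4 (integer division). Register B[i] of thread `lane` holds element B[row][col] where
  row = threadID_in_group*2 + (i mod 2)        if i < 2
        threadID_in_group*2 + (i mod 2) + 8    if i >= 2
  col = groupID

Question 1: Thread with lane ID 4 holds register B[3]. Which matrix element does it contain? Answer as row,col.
9,1

lane 4: gr=1 (4/4), th=0 (4%4)
i=3: r=0*2+1+8=9, c=gr=1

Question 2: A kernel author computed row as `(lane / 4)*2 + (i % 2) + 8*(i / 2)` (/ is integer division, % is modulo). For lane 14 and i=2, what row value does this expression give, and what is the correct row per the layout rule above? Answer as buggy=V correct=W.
buggy=14 correct=12

`(lane / 4)*2 + (i % 2) + 8*(i / 2)`[14,2]→14
14: G=3,T=2
[2] (2*2+0+8,3) = (12,3)
row: 14 vs 12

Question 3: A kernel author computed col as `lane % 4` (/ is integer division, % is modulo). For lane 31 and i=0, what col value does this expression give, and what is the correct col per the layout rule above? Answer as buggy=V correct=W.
`lane % 4`[31,0]→3
L=31→G=31>>2=7, T=31&3=3
[0]→row 3·2+0+0=6  col G=7
col: 3 vs 7

buggy=3 correct=7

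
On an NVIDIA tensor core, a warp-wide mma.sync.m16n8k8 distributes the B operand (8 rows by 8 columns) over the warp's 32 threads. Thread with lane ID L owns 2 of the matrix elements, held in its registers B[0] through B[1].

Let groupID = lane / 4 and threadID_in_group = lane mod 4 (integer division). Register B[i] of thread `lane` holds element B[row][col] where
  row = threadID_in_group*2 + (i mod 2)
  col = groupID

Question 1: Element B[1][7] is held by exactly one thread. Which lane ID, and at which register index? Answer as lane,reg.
c=7->g=7  r=1->t=0,b0=1
L=7*4+0=28  i=1=1

28,1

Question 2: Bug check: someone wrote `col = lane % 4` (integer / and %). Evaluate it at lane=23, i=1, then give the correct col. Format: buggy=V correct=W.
buggy=3 correct=5

`lane % 4`[23,1]→3
23: G=5,T=3
[1] (3*2+1,5) = (7,5)
col: 3 vs 5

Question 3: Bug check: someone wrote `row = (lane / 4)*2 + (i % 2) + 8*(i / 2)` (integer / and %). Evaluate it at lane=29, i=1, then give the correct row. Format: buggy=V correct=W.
buggy=15 correct=3

`(lane / 4)*2 + (i % 2) + 8*(i / 2)`[29,1]⇒15
lane 29⇒29/4=7, 29 mod 4=1
i=1  r:2·1+1⇒3  c:7
row: 15 vs 3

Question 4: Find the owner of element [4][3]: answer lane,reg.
14,0

c=3→G=3  r=4→T=2,p=0
L=3*4+2=14  i=0=0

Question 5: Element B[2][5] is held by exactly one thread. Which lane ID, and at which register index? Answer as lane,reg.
c=5⇒gr=5  r=2⇒th=1,odd=0
L=5*4+1=21  i=0=0

21,0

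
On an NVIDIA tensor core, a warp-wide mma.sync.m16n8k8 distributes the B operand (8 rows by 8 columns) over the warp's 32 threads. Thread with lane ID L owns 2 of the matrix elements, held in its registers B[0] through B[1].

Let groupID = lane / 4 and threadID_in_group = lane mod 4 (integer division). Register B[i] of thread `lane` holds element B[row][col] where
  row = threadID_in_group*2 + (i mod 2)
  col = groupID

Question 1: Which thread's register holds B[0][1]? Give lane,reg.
4,0

c=1⇒gr=1  r=0⇒th=0,odd=0
L=1*4+0=4  i=0=0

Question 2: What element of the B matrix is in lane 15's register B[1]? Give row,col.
15: G=3,T=3
[1] (3*2+1,3) = (7,3)

7,3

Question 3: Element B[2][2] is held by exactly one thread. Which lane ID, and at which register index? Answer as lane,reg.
9,0

c: 2->gid=2  r: 2->tid=1,i&1=0
L=2*4+1=9  i=0=0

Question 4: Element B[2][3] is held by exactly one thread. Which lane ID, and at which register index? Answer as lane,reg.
13,0

c:3=>grp=3  r:2=>tig=1,lo=0
L=3*4+1=13  i=0=0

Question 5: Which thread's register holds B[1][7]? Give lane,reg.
28,1

c=7→G=7  r=1→T=0,p=1
L=7*4+0=28  i=1=1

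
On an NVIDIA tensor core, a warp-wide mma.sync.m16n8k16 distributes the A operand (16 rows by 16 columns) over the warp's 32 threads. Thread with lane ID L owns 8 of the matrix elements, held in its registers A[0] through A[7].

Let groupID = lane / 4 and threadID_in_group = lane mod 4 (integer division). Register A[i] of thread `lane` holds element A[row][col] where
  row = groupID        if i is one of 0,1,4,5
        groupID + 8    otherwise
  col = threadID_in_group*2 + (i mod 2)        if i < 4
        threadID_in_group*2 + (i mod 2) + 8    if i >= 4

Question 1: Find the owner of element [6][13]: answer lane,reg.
26,5

r=6->g=6,rb=0  c=13->cb=1,t=2,b0=1
L=6*4+2=26  i=1*4+0*2+1=5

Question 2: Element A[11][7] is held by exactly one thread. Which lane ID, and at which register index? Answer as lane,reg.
15,3

r: 11->gid=3,r8=1  c: 7->c8=0,tid=3,i&1=1
L=3*4+3=15  i=0*4+1*2+1=3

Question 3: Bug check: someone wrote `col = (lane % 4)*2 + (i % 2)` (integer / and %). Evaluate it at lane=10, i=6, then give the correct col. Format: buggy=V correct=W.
`(lane % 4)*2 + (i % 2)`[10,6]=>4
lane 10=>10/4=2, 10 mod 4=2
i=6  r:2+8=>10  c:2·2+0+8=>12
col: 4 vs 12

buggy=4 correct=12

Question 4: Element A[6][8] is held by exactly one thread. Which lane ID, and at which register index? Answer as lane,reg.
24,4

r=6⇒gr=6,Rb=0  c=8⇒Cb=1,th=0,odd=0
L=6*4+0=24  i=1*4+0*2+0=4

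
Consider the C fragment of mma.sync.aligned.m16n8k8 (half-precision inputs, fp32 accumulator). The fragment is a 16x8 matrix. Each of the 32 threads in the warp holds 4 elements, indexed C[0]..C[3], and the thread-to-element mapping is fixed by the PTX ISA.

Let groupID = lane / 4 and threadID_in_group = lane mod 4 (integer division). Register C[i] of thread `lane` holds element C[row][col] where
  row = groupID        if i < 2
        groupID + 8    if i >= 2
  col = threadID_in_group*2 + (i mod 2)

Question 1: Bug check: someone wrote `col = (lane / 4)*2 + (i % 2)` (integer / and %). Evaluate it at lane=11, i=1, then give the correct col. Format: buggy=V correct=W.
`(lane / 4)*2 + (i % 2)`[11,1]=>5
L=11=>grp=11>>2=2, tig=11&3=3
[1]=>row 2+0=2  col 3·2+1=7
col: 5 vs 7

buggy=5 correct=7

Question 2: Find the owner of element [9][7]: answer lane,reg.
r:9=>grp=1,rB=1  c:7=>tig=3,lo=1
L=1*4+3=7  i=1*2+1=3

7,3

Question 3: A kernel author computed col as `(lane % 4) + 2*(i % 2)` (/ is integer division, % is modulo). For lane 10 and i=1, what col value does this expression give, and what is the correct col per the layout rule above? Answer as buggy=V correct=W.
`(lane % 4) + 2*(i % 2)`[10,1]->4
10: g=2,t=2
[1] (2+0,2*2+1) = (2,5)
col: 4 vs 5

buggy=4 correct=5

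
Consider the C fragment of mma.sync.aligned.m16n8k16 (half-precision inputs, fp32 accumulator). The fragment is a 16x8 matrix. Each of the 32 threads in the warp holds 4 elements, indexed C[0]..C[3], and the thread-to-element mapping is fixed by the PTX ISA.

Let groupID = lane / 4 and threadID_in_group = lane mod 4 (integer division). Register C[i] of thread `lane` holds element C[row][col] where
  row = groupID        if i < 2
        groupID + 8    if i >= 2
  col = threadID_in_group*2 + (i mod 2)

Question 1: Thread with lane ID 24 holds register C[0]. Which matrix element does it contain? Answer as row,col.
6,0

L=24=>grp=24>>2=6, tig=24&3=0
[0]=>row 6+0=6  col 0·2+0=0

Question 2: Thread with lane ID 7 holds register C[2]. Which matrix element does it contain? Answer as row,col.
9,6

lane 7=>7/4=1, 7 mod 4=3
i=2  r:1+8=>9  c:2·3+0=>6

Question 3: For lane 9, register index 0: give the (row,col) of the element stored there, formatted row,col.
2,2

lane 9: G=2 (9/4), T=1 (9%4)
i=0: r=2+0=2, c=1*2+0=2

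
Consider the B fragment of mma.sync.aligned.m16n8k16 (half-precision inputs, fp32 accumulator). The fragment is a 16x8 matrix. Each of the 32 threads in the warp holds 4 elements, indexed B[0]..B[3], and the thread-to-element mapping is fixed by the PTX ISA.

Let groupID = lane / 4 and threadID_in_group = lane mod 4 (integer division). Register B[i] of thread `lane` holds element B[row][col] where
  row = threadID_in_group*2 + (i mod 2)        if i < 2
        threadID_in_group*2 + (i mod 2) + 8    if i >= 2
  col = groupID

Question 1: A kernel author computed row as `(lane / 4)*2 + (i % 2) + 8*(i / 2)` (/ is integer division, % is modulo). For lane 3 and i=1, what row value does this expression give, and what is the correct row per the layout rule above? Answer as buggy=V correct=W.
buggy=1 correct=7

`(lane / 4)*2 + (i % 2) + 8*(i / 2)`[3,1]->1
3: gid=0,tid=3
[1] (3*2+1+0,0) = (7,0)
row: 1 vs 7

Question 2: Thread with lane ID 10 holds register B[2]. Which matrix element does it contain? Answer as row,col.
12,2

L=10→G=10>>2=2, T=10&3=2
[2]→row 2·2+0+8=12  col G=2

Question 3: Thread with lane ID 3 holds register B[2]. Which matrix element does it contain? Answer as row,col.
lane 3: grp=0 (3/4), tig=3 (3%4)
i=2: r=3*2+0+8=14, c=grp=0

14,0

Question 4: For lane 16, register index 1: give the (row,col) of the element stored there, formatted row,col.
lane 16=>16/4=4, 16 mod 4=0
i=1  r:2·0+1+0=>1  c:4

1,4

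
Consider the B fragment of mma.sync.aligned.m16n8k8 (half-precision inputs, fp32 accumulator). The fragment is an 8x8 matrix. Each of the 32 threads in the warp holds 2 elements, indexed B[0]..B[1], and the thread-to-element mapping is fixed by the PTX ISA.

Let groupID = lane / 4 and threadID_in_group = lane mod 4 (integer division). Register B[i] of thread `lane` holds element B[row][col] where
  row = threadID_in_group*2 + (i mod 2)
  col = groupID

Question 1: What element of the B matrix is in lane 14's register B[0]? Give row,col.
14: G=3,T=2
[0] (2*2+0,3) = (4,3)

4,3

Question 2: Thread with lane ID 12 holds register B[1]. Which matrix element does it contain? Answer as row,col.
1,3

L=12=>grp=12>>2=3, tig=12&3=0
[1]=>row 0·2+1=1  col grp=3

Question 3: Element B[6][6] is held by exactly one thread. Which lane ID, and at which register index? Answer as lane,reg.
27,0

c: 6->gid=6  r: 6->tid=3,i&1=0
L=6*4+3=27  i=0=0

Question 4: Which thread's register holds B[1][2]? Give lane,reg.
8,1

c:2=>grp=2  r:1=>tig=0,lo=1
L=2*4+0=8  i=1=1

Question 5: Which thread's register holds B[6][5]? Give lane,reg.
c=5→G=5  r=6→T=3,p=0
L=5*4+3=23  i=0=0

23,0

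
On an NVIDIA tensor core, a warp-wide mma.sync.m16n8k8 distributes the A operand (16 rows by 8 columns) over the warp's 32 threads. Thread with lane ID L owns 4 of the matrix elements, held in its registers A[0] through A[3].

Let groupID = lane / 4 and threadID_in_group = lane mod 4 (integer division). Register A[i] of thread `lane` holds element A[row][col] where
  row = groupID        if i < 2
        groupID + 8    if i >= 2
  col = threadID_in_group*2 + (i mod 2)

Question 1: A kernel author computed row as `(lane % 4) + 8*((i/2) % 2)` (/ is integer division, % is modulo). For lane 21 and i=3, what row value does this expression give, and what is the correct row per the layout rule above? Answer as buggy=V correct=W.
buggy=9 correct=13

`(lane % 4) + 8*((i/2) % 2)`[21,3]->9
21: gid=5,tid=1
[3] (5+8,1*2+1) = (13,3)
row: 9 vs 13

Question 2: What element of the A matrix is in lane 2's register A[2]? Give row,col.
8,4

lane 2: G=0 (2/4), T=2 (2%4)
i=2: r=0+8=8, c=2*2+0=4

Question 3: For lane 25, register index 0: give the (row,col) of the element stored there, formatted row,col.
lane 25: g=6 (25/4), t=1 (25%4)
i=0: r=6+0=6, c=1*2+0=2

6,2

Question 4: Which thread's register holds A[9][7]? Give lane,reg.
r: 9->gid=1,r8=1  c: 7->tid=3,i&1=1
L=1*4+3=7  i=1*2+1=3

7,3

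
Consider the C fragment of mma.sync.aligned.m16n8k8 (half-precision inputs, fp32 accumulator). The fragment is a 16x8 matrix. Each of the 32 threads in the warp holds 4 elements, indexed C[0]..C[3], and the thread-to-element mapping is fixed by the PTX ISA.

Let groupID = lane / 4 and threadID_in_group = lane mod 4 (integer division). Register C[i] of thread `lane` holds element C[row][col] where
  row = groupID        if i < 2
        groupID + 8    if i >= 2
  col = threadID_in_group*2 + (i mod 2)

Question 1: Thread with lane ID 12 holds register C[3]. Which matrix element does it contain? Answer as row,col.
lane 12=>12/4=3, 12 mod 4=0
i=3  r:3+8=>11  c:2·0+1=>1

11,1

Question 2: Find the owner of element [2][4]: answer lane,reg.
10,0

r:2=>grp=2,rB=0  c:4=>tig=2,lo=0
L=2*4+2=10  i=0*2+0=0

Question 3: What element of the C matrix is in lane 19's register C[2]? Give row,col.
lane 19: G=4 (19/4), T=3 (19%4)
i=2: r=4+8=12, c=3*2+0=6

12,6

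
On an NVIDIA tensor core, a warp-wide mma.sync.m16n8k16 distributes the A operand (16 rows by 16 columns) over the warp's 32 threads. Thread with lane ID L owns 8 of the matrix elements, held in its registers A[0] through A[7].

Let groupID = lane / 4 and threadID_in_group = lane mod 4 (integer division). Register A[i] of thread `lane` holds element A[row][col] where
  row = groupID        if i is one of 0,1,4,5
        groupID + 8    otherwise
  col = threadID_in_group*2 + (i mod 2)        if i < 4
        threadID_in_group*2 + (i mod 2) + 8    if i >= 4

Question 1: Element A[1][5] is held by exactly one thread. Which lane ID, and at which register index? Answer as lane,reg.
r=1→G=1,rhi=0  c=5→chi=0,T=2,p=1
L=1*4+2=6  i=0*4+0*2+1=1

6,1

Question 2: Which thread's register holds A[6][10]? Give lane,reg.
25,4

r: 6->gid=6,r8=0  c: 10->c8=1,tid=1,i&1=0
L=6*4+1=25  i=1*4+0*2+0=4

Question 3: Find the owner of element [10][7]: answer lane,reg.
11,3

r: 10->gid=2,r8=1  c: 7->c8=0,tid=3,i&1=1
L=2*4+3=11  i=0*4+1*2+1=3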